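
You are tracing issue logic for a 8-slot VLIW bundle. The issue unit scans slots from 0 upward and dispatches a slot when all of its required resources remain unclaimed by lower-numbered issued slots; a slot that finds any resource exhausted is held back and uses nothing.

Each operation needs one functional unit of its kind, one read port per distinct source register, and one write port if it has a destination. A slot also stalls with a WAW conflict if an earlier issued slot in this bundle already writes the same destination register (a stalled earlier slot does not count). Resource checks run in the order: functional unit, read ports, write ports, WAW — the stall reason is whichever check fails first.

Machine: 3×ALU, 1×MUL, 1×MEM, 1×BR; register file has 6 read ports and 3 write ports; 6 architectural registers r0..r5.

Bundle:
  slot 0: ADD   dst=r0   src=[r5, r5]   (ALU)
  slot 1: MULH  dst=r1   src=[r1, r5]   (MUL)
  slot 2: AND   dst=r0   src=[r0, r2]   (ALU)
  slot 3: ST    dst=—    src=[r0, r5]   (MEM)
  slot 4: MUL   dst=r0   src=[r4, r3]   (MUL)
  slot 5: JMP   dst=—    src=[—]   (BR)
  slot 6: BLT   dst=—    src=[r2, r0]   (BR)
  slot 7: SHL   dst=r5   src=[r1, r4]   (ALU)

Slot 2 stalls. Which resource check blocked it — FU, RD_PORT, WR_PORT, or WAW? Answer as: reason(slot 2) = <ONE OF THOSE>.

[0] ALU needs rd=1 wr=1: ok; after: ALU=2 MUL=1 MEM=1 BR=1, R=5, W=2
[1] MUL needs rd=2 wr=1: ok; after: ALU=2 MUL=0 MEM=1 BR=1, R=3, W=1
[2] ALU needs rd=2 wr=1: WAW; after: ALU=2 MUL=0 MEM=1 BR=1, R=3, W=1
[3] MEM needs rd=2 wr=0: ok; after: ALU=2 MUL=0 MEM=0 BR=1, R=1, W=1
[4] MUL needs rd=2 wr=1: FU; after: ALU=2 MUL=0 MEM=0 BR=1, R=1, W=1
[5] BR needs rd=0 wr=0: ok; after: ALU=2 MUL=0 MEM=0 BR=0, R=1, W=1
[6] BR needs rd=2 wr=0: FU; after: ALU=2 MUL=0 MEM=0 BR=0, R=1, W=1
[7] ALU needs rd=2 wr=1: RD_PORT; after: ALU=2 MUL=0 MEM=0 BR=0, R=1, W=1

reason(slot 2) = WAW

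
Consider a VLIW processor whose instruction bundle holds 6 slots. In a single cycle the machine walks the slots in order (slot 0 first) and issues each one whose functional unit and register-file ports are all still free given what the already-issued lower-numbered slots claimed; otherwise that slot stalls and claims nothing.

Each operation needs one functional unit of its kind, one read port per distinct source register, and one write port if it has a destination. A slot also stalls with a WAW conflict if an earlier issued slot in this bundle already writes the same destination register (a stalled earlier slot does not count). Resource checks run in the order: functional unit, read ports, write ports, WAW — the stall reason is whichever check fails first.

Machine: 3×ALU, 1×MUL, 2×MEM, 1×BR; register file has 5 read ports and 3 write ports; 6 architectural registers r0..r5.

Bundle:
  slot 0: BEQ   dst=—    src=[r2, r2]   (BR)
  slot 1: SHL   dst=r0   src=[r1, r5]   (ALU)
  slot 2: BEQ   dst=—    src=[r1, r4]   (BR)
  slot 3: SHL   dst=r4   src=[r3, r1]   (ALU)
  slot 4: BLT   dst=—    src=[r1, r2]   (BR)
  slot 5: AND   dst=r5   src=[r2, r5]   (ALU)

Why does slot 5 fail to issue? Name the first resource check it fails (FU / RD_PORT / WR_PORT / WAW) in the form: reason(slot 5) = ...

  0. BR ⇒ go  {3A/1Mu/2Ld/0B | 4r 3w}
  1. ALU→r0 ⇒ go  {2A/1Mu/2Ld/0B | 2r 2w}
  2. BR ⇒ no(FU)  {2A/1Mu/2Ld/0B | 2r 2w}
  3. ALU→r4 ⇒ go  {1A/1Mu/2Ld/0B | 0r 1w}
  4. BR ⇒ no(FU)  {1A/1Mu/2Ld/0B | 0r 1w}
  5. ALU→r5 ⇒ no(RD_PORT)  {1A/1Mu/2Ld/0B | 0r 1w}

reason(slot 5) = RD_PORT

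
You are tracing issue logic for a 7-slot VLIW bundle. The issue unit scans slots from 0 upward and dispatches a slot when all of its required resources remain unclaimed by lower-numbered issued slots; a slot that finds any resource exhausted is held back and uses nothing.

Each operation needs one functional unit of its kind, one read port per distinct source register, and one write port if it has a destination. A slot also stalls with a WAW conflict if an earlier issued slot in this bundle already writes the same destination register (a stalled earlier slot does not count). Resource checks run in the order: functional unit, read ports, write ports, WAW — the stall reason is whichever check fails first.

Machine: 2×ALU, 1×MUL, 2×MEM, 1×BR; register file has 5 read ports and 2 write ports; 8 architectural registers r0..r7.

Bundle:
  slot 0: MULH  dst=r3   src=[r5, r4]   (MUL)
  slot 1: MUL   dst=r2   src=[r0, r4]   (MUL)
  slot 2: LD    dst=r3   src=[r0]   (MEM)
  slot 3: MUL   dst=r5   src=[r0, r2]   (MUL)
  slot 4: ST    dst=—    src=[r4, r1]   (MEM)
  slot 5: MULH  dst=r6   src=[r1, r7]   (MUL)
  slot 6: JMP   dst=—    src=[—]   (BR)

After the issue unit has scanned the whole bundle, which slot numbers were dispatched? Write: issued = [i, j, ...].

issued = [0, 4, 6]

slot 0 (MUL): ISSUE — free A2,Mu0,Ld2,B1 rp3 wp1
slot 1 (MUL): stall FU — free A2,Mu0,Ld2,B1 rp3 wp1
slot 2 (MEM): stall WAW — free A2,Mu0,Ld2,B1 rp3 wp1
slot 3 (MUL): stall FU — free A2,Mu0,Ld2,B1 rp3 wp1
slot 4 (MEM): ISSUE — free A2,Mu0,Ld1,B1 rp1 wp1
slot 5 (MUL): stall FU — free A2,Mu0,Ld1,B1 rp1 wp1
slot 6 (BR): ISSUE — free A2,Mu0,Ld1,B0 rp1 wp1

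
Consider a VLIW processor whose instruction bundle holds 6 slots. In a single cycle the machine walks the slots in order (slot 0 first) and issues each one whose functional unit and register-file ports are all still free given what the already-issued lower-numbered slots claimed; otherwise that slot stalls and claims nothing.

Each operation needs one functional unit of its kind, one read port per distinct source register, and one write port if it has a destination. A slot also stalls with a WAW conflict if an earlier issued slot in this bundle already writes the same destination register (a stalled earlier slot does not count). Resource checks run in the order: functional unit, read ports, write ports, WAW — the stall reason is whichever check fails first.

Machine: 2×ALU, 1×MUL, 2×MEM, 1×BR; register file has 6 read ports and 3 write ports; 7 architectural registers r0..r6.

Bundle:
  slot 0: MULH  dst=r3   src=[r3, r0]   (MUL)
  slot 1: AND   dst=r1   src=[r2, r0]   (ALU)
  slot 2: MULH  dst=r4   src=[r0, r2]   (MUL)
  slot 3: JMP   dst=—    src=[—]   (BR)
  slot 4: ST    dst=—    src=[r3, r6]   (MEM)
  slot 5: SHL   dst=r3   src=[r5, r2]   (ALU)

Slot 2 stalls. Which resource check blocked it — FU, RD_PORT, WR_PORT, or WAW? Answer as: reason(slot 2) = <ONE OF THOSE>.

  0. MUL→r3 ⇒ go  {2A/0Mu/2Ld/1B | 4r 2w}
  1. ALU→r1 ⇒ go  {1A/0Mu/2Ld/1B | 2r 1w}
  2. MUL→r4 ⇒ no(FU)  {1A/0Mu/2Ld/1B | 2r 1w}
  3. BR ⇒ go  {1A/0Mu/2Ld/0B | 2r 1w}
  4. MEM ⇒ go  {1A/0Mu/1Ld/0B | 0r 1w}
  5. ALU→r3 ⇒ no(RD_PORT)  {1A/0Mu/1Ld/0B | 0r 1w}

reason(slot 2) = FU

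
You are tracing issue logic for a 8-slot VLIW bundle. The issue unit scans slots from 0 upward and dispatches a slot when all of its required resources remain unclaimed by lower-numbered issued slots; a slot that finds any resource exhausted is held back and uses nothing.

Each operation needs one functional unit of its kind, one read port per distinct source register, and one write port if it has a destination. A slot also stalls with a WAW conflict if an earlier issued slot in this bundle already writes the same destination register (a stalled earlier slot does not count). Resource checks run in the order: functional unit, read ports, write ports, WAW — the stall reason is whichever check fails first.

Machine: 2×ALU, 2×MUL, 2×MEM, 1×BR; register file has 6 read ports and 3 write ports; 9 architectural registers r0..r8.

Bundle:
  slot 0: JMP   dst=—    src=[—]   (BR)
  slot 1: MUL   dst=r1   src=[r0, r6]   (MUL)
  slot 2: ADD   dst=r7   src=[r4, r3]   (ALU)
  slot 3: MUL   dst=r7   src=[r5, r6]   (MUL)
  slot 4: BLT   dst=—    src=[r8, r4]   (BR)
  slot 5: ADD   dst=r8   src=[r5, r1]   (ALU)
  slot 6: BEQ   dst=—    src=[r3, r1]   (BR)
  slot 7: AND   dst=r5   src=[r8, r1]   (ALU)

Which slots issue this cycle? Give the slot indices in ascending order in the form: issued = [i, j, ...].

#0 BR src=- dispatched  <A:2 Mu:2 Ld:2 B:0 rd:6 wr:3>
#1 MUL src=r0,r6 dispatched  <A:2 Mu:1 Ld:2 B:0 rd:4 wr:2>
#2 ALU src=r4,r3 dispatched  <A:1 Mu:1 Ld:2 B:0 rd:2 wr:1>
#3 MUL src=r5,r6 held:WAW  <A:1 Mu:1 Ld:2 B:0 rd:2 wr:1>
#4 BR src=r8,r4 held:FU  <A:1 Mu:1 Ld:2 B:0 rd:2 wr:1>
#5 ALU src=r5,r1 dispatched  <A:0 Mu:1 Ld:2 B:0 rd:0 wr:0>
#6 BR src=r3,r1 held:FU  <A:0 Mu:1 Ld:2 B:0 rd:0 wr:0>
#7 ALU src=r8,r1 held:FU  <A:0 Mu:1 Ld:2 B:0 rd:0 wr:0>

issued = [0, 1, 2, 5]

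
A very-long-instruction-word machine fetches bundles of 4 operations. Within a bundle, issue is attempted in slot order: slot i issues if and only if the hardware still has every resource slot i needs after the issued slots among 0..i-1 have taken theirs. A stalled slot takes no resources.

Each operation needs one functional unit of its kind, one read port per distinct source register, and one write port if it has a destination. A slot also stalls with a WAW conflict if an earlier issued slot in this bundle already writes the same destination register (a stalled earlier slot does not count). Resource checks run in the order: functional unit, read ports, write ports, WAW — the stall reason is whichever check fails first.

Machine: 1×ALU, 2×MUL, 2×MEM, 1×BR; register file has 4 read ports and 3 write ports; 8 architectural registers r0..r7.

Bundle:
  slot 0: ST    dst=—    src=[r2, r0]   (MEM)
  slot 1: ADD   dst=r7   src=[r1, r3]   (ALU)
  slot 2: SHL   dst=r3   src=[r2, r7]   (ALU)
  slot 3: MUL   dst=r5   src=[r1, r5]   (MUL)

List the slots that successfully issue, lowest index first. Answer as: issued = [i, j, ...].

issued = [0, 1]

slot 0 (MEM): ISSUE — free A1,Mu2,Ld1,B1 rp2 wp3
slot 1 (ALU): ISSUE — free A0,Mu2,Ld1,B1 rp0 wp2
slot 2 (ALU): stall FU — free A0,Mu2,Ld1,B1 rp0 wp2
slot 3 (MUL): stall RD_PORT — free A0,Mu2,Ld1,B1 rp0 wp2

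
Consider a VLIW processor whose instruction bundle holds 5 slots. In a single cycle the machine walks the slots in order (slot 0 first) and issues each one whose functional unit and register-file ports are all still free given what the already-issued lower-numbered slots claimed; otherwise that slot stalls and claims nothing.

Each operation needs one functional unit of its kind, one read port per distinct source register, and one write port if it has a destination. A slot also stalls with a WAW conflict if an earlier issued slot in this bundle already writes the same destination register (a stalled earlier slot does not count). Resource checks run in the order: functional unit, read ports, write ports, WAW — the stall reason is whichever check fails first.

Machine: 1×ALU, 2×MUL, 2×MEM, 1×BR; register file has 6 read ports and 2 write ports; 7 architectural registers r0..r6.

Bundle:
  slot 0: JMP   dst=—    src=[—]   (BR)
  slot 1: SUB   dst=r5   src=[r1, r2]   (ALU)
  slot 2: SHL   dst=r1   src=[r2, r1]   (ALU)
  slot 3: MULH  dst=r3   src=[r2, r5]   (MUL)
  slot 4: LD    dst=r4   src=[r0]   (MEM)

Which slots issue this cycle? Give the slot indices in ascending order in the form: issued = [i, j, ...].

issued = [0, 1, 3]

#0 BR src=- dispatched  <A:1 Mu:2 Ld:2 B:0 rd:6 wr:2>
#1 ALU src=r1,r2 dispatched  <A:0 Mu:2 Ld:2 B:0 rd:4 wr:1>
#2 ALU src=r2,r1 held:FU  <A:0 Mu:2 Ld:2 B:0 rd:4 wr:1>
#3 MUL src=r2,r5 dispatched  <A:0 Mu:1 Ld:2 B:0 rd:2 wr:0>
#4 MEM src=r0 held:WR_PORT  <A:0 Mu:1 Ld:2 B:0 rd:2 wr:0>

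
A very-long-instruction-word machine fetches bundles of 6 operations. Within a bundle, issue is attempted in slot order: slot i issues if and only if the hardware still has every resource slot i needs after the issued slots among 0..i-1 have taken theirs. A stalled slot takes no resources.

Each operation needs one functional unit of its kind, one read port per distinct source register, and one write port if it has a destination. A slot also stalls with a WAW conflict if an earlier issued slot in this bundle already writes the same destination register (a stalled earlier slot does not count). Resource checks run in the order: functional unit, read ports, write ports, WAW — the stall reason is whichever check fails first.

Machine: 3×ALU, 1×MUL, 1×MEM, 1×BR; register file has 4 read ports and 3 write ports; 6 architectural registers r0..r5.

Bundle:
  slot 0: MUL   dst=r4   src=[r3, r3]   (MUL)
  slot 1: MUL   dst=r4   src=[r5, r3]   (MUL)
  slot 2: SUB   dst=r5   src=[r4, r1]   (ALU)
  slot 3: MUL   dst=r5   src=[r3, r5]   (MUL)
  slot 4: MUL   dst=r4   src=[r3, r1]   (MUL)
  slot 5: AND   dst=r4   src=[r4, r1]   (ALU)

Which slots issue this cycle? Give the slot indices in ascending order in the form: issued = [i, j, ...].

[0] MUL needs rd=1 wr=1: ok; after: ALU=3 MUL=0 MEM=1 BR=1, R=3, W=2
[1] MUL needs rd=2 wr=1: FU; after: ALU=3 MUL=0 MEM=1 BR=1, R=3, W=2
[2] ALU needs rd=2 wr=1: ok; after: ALU=2 MUL=0 MEM=1 BR=1, R=1, W=1
[3] MUL needs rd=2 wr=1: FU; after: ALU=2 MUL=0 MEM=1 BR=1, R=1, W=1
[4] MUL needs rd=2 wr=1: FU; after: ALU=2 MUL=0 MEM=1 BR=1, R=1, W=1
[5] ALU needs rd=2 wr=1: RD_PORT; after: ALU=2 MUL=0 MEM=1 BR=1, R=1, W=1

issued = [0, 2]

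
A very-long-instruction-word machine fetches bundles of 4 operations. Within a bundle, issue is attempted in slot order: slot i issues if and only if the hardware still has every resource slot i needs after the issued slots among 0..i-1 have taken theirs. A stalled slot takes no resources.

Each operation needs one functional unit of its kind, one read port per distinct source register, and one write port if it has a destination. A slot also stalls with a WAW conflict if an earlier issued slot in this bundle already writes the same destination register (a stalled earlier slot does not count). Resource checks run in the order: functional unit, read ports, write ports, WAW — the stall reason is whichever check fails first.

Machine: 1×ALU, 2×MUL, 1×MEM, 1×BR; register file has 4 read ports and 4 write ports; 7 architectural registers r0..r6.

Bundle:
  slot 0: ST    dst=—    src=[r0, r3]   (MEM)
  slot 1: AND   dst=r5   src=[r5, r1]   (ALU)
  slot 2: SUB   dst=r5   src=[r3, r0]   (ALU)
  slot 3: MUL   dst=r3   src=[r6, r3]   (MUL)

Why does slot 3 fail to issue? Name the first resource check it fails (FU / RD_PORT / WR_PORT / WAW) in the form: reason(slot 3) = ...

  0. MEM ⇒ go  {1A/2Mu/0Ld/1B | 2r 4w}
  1. ALU→r5 ⇒ go  {0A/2Mu/0Ld/1B | 0r 3w}
  2. ALU→r5 ⇒ no(FU)  {0A/2Mu/0Ld/1B | 0r 3w}
  3. MUL→r3 ⇒ no(RD_PORT)  {0A/2Mu/0Ld/1B | 0r 3w}

reason(slot 3) = RD_PORT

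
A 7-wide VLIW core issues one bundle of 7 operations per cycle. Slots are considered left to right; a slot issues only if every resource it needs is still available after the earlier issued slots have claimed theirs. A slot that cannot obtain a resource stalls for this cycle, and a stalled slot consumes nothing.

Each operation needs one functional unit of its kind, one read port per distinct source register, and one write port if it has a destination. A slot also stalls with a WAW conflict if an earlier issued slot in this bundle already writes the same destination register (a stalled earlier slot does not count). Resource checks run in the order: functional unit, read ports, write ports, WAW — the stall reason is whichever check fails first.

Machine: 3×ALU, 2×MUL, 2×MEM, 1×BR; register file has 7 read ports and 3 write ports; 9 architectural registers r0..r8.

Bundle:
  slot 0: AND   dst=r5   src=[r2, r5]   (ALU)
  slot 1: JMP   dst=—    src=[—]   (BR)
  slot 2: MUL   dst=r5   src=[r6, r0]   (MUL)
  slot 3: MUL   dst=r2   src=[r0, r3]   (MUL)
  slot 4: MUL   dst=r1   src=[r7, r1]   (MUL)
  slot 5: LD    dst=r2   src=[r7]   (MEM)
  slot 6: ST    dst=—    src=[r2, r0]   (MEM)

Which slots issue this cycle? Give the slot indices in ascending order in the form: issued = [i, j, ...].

issued = [0, 1, 3, 4]

(0) want 1×ALU +2rd +1wr — yes → AL2|MU2|ME2|BR1|rd5|wr2
(1) want 1×BR +0rd +0wr — yes → AL2|MU2|ME2|BR0|rd5|wr2
(2) want 1×MUL +2rd +1wr — WAW → AL2|MU2|ME2|BR0|rd5|wr2
(3) want 1×MUL +2rd +1wr — yes → AL2|MU1|ME2|BR0|rd3|wr1
(4) want 1×MUL +2rd +1wr — yes → AL2|MU0|ME2|BR0|rd1|wr0
(5) want 1×MEM +1rd +1wr — WR_PORT → AL2|MU0|ME2|BR0|rd1|wr0
(6) want 1×MEM +2rd +0wr — RD_PORT → AL2|MU0|ME2|BR0|rd1|wr0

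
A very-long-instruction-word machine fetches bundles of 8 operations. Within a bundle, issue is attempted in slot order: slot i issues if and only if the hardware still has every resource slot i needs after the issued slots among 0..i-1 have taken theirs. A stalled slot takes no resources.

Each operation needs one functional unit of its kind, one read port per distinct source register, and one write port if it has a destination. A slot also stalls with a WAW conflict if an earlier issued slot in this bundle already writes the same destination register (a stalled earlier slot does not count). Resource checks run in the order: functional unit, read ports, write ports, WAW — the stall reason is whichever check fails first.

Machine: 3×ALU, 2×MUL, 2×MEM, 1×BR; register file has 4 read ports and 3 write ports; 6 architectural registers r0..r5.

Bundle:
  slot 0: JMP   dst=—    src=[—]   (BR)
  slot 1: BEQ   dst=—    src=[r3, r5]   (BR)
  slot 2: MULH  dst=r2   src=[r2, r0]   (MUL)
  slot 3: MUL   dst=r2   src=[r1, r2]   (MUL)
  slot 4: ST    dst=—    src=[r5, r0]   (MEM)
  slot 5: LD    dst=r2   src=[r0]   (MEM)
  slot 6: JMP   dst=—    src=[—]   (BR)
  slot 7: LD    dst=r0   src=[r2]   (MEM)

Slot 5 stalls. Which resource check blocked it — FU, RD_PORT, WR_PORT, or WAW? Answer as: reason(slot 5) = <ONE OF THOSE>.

[0] BR needs rd=0 wr=0: ok; after: ALU=3 MUL=2 MEM=2 BR=0, R=4, W=3
[1] BR needs rd=2 wr=0: FU; after: ALU=3 MUL=2 MEM=2 BR=0, R=4, W=3
[2] MUL needs rd=2 wr=1: ok; after: ALU=3 MUL=1 MEM=2 BR=0, R=2, W=2
[3] MUL needs rd=2 wr=1: WAW; after: ALU=3 MUL=1 MEM=2 BR=0, R=2, W=2
[4] MEM needs rd=2 wr=0: ok; after: ALU=3 MUL=1 MEM=1 BR=0, R=0, W=2
[5] MEM needs rd=1 wr=1: RD_PORT; after: ALU=3 MUL=1 MEM=1 BR=0, R=0, W=2
[6] BR needs rd=0 wr=0: FU; after: ALU=3 MUL=1 MEM=1 BR=0, R=0, W=2
[7] MEM needs rd=1 wr=1: RD_PORT; after: ALU=3 MUL=1 MEM=1 BR=0, R=0, W=2

reason(slot 5) = RD_PORT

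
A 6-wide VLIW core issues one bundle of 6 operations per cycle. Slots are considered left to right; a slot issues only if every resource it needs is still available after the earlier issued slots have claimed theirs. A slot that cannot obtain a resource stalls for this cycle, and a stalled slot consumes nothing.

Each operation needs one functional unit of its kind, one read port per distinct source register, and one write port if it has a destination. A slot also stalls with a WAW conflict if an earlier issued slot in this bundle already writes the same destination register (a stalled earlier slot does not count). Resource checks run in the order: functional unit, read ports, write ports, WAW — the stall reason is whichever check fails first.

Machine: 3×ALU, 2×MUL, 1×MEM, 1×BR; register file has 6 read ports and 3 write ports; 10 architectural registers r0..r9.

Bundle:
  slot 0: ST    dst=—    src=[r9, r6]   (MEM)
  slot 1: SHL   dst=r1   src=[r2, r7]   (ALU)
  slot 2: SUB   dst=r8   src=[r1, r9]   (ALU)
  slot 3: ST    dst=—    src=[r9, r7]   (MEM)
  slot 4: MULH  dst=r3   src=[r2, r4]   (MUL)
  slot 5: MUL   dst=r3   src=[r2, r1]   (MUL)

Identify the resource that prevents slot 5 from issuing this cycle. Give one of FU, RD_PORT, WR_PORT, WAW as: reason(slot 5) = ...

(0) want 1×MEM +2rd +0wr — yes → AL3|MU2|ME0|BR1|rd4|wr3
(1) want 1×ALU +2rd +1wr — yes → AL2|MU2|ME0|BR1|rd2|wr2
(2) want 1×ALU +2rd +1wr — yes → AL1|MU2|ME0|BR1|rd0|wr1
(3) want 1×MEM +2rd +0wr — FU → AL1|MU2|ME0|BR1|rd0|wr1
(4) want 1×MUL +2rd +1wr — RD_PORT → AL1|MU2|ME0|BR1|rd0|wr1
(5) want 1×MUL +2rd +1wr — RD_PORT → AL1|MU2|ME0|BR1|rd0|wr1

reason(slot 5) = RD_PORT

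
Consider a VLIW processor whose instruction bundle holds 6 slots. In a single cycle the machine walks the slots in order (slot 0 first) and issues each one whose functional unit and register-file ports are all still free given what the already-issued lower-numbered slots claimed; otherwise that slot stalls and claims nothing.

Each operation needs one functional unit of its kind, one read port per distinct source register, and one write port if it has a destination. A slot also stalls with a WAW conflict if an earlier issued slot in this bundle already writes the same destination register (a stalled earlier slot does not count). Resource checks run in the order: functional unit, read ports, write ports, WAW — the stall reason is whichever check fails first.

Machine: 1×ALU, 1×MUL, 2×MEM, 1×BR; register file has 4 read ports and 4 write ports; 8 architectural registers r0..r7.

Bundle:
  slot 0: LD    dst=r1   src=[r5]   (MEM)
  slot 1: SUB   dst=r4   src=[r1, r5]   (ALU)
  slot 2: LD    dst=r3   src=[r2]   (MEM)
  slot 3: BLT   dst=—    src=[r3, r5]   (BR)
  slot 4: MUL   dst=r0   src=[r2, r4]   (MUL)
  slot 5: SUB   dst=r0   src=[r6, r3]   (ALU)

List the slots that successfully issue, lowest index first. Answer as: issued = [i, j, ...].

issued = [0, 1, 2]

#0 MEM src=r5 dispatched  <A:1 Mu:1 Ld:1 B:1 rd:3 wr:3>
#1 ALU src=r1,r5 dispatched  <A:0 Mu:1 Ld:1 B:1 rd:1 wr:2>
#2 MEM src=r2 dispatched  <A:0 Mu:1 Ld:0 B:1 rd:0 wr:1>
#3 BR src=r3,r5 held:RD_PORT  <A:0 Mu:1 Ld:0 B:1 rd:0 wr:1>
#4 MUL src=r2,r4 held:RD_PORT  <A:0 Mu:1 Ld:0 B:1 rd:0 wr:1>
#5 ALU src=r6,r3 held:FU  <A:0 Mu:1 Ld:0 B:1 rd:0 wr:1>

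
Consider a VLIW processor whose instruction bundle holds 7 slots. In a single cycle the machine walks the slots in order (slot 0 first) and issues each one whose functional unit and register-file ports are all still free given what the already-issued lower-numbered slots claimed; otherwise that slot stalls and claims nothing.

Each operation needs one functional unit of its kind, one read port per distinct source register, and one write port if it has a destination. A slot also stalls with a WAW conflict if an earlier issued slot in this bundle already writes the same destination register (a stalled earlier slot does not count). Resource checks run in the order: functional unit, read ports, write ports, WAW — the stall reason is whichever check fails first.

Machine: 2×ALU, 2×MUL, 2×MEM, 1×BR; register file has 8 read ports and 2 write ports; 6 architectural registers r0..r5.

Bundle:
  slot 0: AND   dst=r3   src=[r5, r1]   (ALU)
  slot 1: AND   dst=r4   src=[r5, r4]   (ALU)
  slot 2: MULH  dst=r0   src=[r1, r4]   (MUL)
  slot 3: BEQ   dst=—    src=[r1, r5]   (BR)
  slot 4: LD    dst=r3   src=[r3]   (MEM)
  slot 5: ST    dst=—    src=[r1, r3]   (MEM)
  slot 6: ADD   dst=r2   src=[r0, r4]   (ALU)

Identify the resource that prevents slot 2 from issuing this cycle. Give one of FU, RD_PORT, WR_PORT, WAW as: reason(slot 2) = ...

reason(slot 2) = WR_PORT

  0. ALU→r3 ⇒ go  {1A/2Mu/2Ld/1B | 6r 1w}
  1. ALU→r4 ⇒ go  {0A/2Mu/2Ld/1B | 4r 0w}
  2. MUL→r0 ⇒ no(WR_PORT)  {0A/2Mu/2Ld/1B | 4r 0w}
  3. BR ⇒ go  {0A/2Mu/2Ld/0B | 2r 0w}
  4. MEM→r3 ⇒ no(WR_PORT)  {0A/2Mu/2Ld/0B | 2r 0w}
  5. MEM ⇒ go  {0A/2Mu/1Ld/0B | 0r 0w}
  6. ALU→r2 ⇒ no(FU)  {0A/2Mu/1Ld/0B | 0r 0w}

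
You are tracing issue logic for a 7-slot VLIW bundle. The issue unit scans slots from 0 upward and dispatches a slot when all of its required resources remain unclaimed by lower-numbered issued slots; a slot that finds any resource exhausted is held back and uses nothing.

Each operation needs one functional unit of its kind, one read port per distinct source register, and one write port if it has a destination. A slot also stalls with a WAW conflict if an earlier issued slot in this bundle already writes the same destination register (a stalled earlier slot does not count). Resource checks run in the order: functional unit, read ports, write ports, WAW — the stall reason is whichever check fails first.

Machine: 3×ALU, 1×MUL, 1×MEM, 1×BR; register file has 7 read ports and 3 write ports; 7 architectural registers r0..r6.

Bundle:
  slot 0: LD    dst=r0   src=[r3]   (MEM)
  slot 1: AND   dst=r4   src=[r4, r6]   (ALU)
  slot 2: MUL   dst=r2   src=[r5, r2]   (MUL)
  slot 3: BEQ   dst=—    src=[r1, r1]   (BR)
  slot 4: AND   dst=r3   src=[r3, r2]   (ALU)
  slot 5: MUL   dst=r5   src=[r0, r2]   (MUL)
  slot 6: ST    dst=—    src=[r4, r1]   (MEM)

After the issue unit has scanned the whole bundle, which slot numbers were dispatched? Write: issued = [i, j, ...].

issued = [0, 1, 2, 3]

  0. MEM→r0 ⇒ go  {3A/1Mu/0Ld/1B | 6r 2w}
  1. ALU→r4 ⇒ go  {2A/1Mu/0Ld/1B | 4r 1w}
  2. MUL→r2 ⇒ go  {2A/0Mu/0Ld/1B | 2r 0w}
  3. BR ⇒ go  {2A/0Mu/0Ld/0B | 1r 0w}
  4. ALU→r3 ⇒ no(RD_PORT)  {2A/0Mu/0Ld/0B | 1r 0w}
  5. MUL→r5 ⇒ no(FU)  {2A/0Mu/0Ld/0B | 1r 0w}
  6. MEM ⇒ no(FU)  {2A/0Mu/0Ld/0B | 1r 0w}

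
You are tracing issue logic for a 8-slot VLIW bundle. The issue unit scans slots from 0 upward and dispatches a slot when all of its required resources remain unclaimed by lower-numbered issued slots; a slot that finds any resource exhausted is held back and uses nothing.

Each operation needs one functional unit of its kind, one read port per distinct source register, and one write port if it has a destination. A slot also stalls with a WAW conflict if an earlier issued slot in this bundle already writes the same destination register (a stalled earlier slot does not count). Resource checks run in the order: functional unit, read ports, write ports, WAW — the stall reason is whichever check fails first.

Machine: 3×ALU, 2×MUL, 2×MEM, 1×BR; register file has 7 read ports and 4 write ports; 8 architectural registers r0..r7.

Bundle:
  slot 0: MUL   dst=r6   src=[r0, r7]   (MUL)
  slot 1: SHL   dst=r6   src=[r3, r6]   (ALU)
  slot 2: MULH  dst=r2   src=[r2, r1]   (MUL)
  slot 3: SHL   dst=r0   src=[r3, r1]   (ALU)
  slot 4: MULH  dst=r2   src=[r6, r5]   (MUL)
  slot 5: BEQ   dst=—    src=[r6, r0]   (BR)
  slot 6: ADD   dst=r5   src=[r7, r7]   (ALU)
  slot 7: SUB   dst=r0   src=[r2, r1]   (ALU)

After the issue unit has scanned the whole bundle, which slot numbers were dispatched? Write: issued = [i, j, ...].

(0) want 1×MUL +2rd +1wr — yes → AL3|MU1|ME2|BR1|rd5|wr3
(1) want 1×ALU +2rd +1wr — WAW → AL3|MU1|ME2|BR1|rd5|wr3
(2) want 1×MUL +2rd +1wr — yes → AL3|MU0|ME2|BR1|rd3|wr2
(3) want 1×ALU +2rd +1wr — yes → AL2|MU0|ME2|BR1|rd1|wr1
(4) want 1×MUL +2rd +1wr — FU → AL2|MU0|ME2|BR1|rd1|wr1
(5) want 1×BR +2rd +0wr — RD_PORT → AL2|MU0|ME2|BR1|rd1|wr1
(6) want 1×ALU +1rd +1wr — yes → AL1|MU0|ME2|BR1|rd0|wr0
(7) want 1×ALU +2rd +1wr — RD_PORT → AL1|MU0|ME2|BR1|rd0|wr0

issued = [0, 2, 3, 6]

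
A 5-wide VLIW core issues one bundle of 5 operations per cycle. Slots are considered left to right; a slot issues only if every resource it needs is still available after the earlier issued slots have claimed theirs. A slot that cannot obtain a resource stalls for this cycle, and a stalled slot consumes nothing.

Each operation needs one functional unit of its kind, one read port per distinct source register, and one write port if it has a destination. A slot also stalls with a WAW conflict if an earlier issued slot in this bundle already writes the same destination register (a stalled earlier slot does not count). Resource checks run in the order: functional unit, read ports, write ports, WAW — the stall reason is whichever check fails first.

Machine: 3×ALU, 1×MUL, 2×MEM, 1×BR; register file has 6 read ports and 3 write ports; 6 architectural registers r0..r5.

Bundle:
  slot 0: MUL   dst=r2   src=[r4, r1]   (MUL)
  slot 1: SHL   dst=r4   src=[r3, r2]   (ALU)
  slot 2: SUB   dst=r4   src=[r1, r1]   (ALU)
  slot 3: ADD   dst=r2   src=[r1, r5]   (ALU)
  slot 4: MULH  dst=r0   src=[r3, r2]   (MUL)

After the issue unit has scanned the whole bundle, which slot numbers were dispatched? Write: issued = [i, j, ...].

(0) want 1×MUL +2rd +1wr — yes → AL3|MU0|ME2|BR1|rd4|wr2
(1) want 1×ALU +2rd +1wr — yes → AL2|MU0|ME2|BR1|rd2|wr1
(2) want 1×ALU +1rd +1wr — WAW → AL2|MU0|ME2|BR1|rd2|wr1
(3) want 1×ALU +2rd +1wr — WAW → AL2|MU0|ME2|BR1|rd2|wr1
(4) want 1×MUL +2rd +1wr — FU → AL2|MU0|ME2|BR1|rd2|wr1

issued = [0, 1]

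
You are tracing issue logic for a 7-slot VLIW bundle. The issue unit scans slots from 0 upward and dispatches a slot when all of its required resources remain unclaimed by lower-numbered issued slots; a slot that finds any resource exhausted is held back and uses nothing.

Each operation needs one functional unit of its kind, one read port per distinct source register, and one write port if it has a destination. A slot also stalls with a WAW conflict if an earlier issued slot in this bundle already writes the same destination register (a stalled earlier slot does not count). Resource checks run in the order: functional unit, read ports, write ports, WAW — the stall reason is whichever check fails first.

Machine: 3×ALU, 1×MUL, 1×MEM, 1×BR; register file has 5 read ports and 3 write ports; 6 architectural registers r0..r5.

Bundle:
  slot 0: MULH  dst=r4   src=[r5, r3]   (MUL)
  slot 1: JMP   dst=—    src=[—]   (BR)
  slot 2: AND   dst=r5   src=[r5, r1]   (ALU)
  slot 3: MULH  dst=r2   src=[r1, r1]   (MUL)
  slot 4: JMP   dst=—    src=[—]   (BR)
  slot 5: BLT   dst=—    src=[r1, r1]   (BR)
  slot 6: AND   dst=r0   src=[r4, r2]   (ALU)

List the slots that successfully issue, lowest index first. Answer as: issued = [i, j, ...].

issued = [0, 1, 2]

[0] MUL needs rd=2 wr=1: ok; after: ALU=3 MUL=0 MEM=1 BR=1, R=3, W=2
[1] BR needs rd=0 wr=0: ok; after: ALU=3 MUL=0 MEM=1 BR=0, R=3, W=2
[2] ALU needs rd=2 wr=1: ok; after: ALU=2 MUL=0 MEM=1 BR=0, R=1, W=1
[3] MUL needs rd=1 wr=1: FU; after: ALU=2 MUL=0 MEM=1 BR=0, R=1, W=1
[4] BR needs rd=0 wr=0: FU; after: ALU=2 MUL=0 MEM=1 BR=0, R=1, W=1
[5] BR needs rd=1 wr=0: FU; after: ALU=2 MUL=0 MEM=1 BR=0, R=1, W=1
[6] ALU needs rd=2 wr=1: RD_PORT; after: ALU=2 MUL=0 MEM=1 BR=0, R=1, W=1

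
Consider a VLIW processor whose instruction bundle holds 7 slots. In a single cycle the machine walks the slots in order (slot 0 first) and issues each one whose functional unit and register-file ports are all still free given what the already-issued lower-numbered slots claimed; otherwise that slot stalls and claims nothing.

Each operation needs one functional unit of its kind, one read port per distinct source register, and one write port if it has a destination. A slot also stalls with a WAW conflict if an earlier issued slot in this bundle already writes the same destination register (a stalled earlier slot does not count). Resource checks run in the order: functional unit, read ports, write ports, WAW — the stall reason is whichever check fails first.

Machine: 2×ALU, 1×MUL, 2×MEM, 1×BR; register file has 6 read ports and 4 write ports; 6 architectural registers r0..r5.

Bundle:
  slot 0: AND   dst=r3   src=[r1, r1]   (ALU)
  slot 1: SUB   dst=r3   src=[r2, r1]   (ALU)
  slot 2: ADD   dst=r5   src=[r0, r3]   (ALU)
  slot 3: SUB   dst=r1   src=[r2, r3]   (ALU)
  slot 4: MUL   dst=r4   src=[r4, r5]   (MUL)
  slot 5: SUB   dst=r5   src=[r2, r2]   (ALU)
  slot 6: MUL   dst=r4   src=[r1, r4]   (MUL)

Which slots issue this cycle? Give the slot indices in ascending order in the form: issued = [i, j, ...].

slot 0 (ALU): ISSUE — free A1,Mu1,Ld2,B1 rp5 wp3
slot 1 (ALU): stall WAW — free A1,Mu1,Ld2,B1 rp5 wp3
slot 2 (ALU): ISSUE — free A0,Mu1,Ld2,B1 rp3 wp2
slot 3 (ALU): stall FU — free A0,Mu1,Ld2,B1 rp3 wp2
slot 4 (MUL): ISSUE — free A0,Mu0,Ld2,B1 rp1 wp1
slot 5 (ALU): stall FU — free A0,Mu0,Ld2,B1 rp1 wp1
slot 6 (MUL): stall FU — free A0,Mu0,Ld2,B1 rp1 wp1

issued = [0, 2, 4]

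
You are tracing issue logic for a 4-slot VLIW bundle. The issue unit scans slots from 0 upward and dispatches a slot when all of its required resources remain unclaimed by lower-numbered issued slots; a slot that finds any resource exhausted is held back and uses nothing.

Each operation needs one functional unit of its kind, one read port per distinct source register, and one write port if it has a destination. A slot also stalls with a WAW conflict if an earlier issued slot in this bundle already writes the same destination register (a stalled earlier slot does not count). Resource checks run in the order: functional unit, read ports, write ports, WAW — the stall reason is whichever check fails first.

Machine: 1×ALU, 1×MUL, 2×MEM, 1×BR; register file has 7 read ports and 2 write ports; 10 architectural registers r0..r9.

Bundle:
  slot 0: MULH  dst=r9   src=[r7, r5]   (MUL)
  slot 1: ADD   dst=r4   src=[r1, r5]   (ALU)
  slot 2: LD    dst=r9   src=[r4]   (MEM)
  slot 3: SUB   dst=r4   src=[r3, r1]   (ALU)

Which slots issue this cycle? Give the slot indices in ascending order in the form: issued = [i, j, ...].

[0] MUL needs rd=2 wr=1: ok; after: ALU=1 MUL=0 MEM=2 BR=1, R=5, W=1
[1] ALU needs rd=2 wr=1: ok; after: ALU=0 MUL=0 MEM=2 BR=1, R=3, W=0
[2] MEM needs rd=1 wr=1: WR_PORT; after: ALU=0 MUL=0 MEM=2 BR=1, R=3, W=0
[3] ALU needs rd=2 wr=1: FU; after: ALU=0 MUL=0 MEM=2 BR=1, R=3, W=0

issued = [0, 1]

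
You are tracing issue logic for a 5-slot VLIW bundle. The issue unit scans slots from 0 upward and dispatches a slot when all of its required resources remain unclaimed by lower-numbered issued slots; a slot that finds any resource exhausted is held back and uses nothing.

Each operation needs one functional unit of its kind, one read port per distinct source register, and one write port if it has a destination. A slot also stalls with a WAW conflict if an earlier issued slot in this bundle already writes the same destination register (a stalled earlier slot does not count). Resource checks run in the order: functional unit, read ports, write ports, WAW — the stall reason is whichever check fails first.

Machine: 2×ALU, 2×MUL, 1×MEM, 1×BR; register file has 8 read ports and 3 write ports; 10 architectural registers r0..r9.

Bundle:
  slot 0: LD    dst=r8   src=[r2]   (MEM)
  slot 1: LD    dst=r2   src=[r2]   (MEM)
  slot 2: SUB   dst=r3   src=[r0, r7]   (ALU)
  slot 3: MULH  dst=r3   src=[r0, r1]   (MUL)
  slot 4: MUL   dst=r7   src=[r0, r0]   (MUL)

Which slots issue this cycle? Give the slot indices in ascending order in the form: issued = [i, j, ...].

issued = [0, 2, 4]

#0 MEM src=r2 dispatched  <A:2 Mu:2 Ld:0 B:1 rd:7 wr:2>
#1 MEM src=r2 held:FU  <A:2 Mu:2 Ld:0 B:1 rd:7 wr:2>
#2 ALU src=r0,r7 dispatched  <A:1 Mu:2 Ld:0 B:1 rd:5 wr:1>
#3 MUL src=r0,r1 held:WAW  <A:1 Mu:2 Ld:0 B:1 rd:5 wr:1>
#4 MUL src=r0,r0 dispatched  <A:1 Mu:1 Ld:0 B:1 rd:4 wr:0>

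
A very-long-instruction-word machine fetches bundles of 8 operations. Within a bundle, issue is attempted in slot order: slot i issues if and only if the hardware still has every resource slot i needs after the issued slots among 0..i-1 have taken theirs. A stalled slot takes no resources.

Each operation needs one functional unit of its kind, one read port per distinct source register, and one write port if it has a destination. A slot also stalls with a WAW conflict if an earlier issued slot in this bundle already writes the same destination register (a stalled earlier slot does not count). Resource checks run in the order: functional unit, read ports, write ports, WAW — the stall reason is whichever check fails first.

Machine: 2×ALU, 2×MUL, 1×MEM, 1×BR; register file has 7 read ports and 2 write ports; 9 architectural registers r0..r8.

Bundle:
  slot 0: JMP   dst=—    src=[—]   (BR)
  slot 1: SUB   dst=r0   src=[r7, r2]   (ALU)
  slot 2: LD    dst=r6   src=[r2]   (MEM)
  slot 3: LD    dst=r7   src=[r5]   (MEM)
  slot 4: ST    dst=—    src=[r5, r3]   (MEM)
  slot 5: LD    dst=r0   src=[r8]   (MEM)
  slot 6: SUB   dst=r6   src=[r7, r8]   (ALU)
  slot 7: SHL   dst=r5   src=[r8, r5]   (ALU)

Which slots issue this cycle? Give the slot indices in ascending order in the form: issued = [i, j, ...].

[0] BR needs rd=0 wr=0: ok; after: ALU=2 MUL=2 MEM=1 BR=0, R=7, W=2
[1] ALU needs rd=2 wr=1: ok; after: ALU=1 MUL=2 MEM=1 BR=0, R=5, W=1
[2] MEM needs rd=1 wr=1: ok; after: ALU=1 MUL=2 MEM=0 BR=0, R=4, W=0
[3] MEM needs rd=1 wr=1: FU; after: ALU=1 MUL=2 MEM=0 BR=0, R=4, W=0
[4] MEM needs rd=2 wr=0: FU; after: ALU=1 MUL=2 MEM=0 BR=0, R=4, W=0
[5] MEM needs rd=1 wr=1: FU; after: ALU=1 MUL=2 MEM=0 BR=0, R=4, W=0
[6] ALU needs rd=2 wr=1: WR_PORT; after: ALU=1 MUL=2 MEM=0 BR=0, R=4, W=0
[7] ALU needs rd=2 wr=1: WR_PORT; after: ALU=1 MUL=2 MEM=0 BR=0, R=4, W=0

issued = [0, 1, 2]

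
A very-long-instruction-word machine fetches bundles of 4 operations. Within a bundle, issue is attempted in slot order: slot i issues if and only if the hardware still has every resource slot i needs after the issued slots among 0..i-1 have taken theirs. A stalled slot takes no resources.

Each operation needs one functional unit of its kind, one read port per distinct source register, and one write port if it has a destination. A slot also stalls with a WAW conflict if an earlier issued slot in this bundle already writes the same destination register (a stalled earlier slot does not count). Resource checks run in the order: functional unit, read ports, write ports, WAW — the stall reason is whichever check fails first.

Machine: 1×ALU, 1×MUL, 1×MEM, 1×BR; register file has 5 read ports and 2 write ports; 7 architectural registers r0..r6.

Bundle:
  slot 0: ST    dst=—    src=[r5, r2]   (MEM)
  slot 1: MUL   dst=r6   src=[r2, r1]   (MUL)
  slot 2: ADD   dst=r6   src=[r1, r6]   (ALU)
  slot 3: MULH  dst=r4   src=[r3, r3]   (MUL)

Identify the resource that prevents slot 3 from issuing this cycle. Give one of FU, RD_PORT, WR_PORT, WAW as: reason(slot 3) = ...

reason(slot 3) = FU

#0 MEM src=r5,r2 dispatched  <A:1 Mu:1 Ld:0 B:1 rd:3 wr:2>
#1 MUL src=r2,r1 dispatched  <A:1 Mu:0 Ld:0 B:1 rd:1 wr:1>
#2 ALU src=r1,r6 held:RD_PORT  <A:1 Mu:0 Ld:0 B:1 rd:1 wr:1>
#3 MUL src=r3,r3 held:FU  <A:1 Mu:0 Ld:0 B:1 rd:1 wr:1>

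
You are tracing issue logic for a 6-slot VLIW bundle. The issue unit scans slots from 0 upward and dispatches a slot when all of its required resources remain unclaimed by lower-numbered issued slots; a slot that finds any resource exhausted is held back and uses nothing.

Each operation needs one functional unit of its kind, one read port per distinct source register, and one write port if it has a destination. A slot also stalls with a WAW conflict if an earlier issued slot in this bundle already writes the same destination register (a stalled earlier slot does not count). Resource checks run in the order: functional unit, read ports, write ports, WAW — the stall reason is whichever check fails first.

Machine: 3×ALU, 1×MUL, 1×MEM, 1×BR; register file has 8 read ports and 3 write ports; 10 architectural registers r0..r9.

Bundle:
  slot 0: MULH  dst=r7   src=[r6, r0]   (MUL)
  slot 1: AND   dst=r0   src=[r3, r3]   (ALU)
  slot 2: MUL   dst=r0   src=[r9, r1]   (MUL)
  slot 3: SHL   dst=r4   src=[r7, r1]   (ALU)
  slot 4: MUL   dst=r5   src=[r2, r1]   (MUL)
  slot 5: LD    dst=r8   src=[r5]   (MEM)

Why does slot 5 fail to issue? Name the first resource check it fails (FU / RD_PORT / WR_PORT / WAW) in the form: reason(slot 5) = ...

reason(slot 5) = WR_PORT

[0] MUL needs rd=2 wr=1: ok; after: ALU=3 MUL=0 MEM=1 BR=1, R=6, W=2
[1] ALU needs rd=1 wr=1: ok; after: ALU=2 MUL=0 MEM=1 BR=1, R=5, W=1
[2] MUL needs rd=2 wr=1: FU; after: ALU=2 MUL=0 MEM=1 BR=1, R=5, W=1
[3] ALU needs rd=2 wr=1: ok; after: ALU=1 MUL=0 MEM=1 BR=1, R=3, W=0
[4] MUL needs rd=2 wr=1: FU; after: ALU=1 MUL=0 MEM=1 BR=1, R=3, W=0
[5] MEM needs rd=1 wr=1: WR_PORT; after: ALU=1 MUL=0 MEM=1 BR=1, R=3, W=0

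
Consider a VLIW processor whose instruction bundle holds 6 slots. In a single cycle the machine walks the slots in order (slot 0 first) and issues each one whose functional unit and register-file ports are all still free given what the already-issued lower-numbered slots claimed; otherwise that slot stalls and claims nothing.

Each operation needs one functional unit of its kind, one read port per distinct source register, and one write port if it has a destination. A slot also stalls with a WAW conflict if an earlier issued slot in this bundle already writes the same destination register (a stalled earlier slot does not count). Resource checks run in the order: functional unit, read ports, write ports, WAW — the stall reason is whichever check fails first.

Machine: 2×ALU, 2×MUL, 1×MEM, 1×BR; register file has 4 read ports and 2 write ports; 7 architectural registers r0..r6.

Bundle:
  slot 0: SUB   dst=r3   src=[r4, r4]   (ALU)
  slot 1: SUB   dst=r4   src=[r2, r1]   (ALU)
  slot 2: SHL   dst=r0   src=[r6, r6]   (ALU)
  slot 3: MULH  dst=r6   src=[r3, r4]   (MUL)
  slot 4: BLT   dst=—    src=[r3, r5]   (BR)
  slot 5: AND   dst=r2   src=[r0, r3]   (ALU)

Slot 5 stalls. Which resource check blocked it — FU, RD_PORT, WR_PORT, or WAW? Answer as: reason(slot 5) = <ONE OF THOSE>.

(0) want 1×ALU +1rd +1wr — yes → AL1|MU2|ME1|BR1|rd3|wr1
(1) want 1×ALU +2rd +1wr — yes → AL0|MU2|ME1|BR1|rd1|wr0
(2) want 1×ALU +1rd +1wr — FU → AL0|MU2|ME1|BR1|rd1|wr0
(3) want 1×MUL +2rd +1wr — RD_PORT → AL0|MU2|ME1|BR1|rd1|wr0
(4) want 1×BR +2rd +0wr — RD_PORT → AL0|MU2|ME1|BR1|rd1|wr0
(5) want 1×ALU +2rd +1wr — FU → AL0|MU2|ME1|BR1|rd1|wr0

reason(slot 5) = FU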